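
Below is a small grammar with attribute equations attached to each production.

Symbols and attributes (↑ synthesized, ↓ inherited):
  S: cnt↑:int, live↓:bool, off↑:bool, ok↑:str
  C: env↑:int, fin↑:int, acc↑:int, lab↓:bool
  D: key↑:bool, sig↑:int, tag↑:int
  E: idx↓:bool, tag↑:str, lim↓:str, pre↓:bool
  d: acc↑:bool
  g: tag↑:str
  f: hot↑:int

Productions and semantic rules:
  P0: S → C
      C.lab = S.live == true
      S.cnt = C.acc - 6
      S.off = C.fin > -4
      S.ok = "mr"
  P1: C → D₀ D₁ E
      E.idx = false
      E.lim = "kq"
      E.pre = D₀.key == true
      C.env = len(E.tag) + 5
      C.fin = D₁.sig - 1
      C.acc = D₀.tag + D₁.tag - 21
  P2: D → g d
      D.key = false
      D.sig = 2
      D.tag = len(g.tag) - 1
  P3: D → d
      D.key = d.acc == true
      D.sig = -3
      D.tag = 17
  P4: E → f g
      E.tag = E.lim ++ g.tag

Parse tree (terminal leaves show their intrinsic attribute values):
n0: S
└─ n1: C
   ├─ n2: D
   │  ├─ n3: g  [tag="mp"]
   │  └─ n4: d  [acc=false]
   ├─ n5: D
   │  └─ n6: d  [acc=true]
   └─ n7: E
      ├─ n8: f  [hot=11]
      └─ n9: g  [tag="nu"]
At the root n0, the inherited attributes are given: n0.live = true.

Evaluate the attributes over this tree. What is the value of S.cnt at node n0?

-9

1. n0.live = true  [given at root]
2. n1.lab = true  [S.live == true]
3. n3.tag = "mp"  [terminal]
4. n4.acc = false  [terminal]
5. n2.key = false  [false]
6. n2.sig = 2  [2]
7. n2.tag = 1  [len(g.tag) - 1]
8. n6.acc = true  [terminal]
9. n5.key = true  [d.acc == true]
10. n5.sig = -3  [-3]
11. n5.tag = 17  [17]
12. n7.idx = false  [false]
13. n7.lim = "kq"  ["kq"]
14. n7.pre = false  [D₀.key == true]
15. n8.hot = 11  [terminal]
16. n9.tag = "nu"  [terminal]
17. n7.tag = "kqnu"  [E.lim ++ g.tag]
18. n1.env = 9  [len(E.tag) + 5]
19. n1.fin = -4  [D₁.sig - 1]
20. n1.acc = -3  [D₀.tag + D₁.tag - 21]
21. n0.cnt = -9  [C.acc - 6]
22. n0.off = false  [C.fin > -4]
23. n0.ok = "mr"  ["mr"]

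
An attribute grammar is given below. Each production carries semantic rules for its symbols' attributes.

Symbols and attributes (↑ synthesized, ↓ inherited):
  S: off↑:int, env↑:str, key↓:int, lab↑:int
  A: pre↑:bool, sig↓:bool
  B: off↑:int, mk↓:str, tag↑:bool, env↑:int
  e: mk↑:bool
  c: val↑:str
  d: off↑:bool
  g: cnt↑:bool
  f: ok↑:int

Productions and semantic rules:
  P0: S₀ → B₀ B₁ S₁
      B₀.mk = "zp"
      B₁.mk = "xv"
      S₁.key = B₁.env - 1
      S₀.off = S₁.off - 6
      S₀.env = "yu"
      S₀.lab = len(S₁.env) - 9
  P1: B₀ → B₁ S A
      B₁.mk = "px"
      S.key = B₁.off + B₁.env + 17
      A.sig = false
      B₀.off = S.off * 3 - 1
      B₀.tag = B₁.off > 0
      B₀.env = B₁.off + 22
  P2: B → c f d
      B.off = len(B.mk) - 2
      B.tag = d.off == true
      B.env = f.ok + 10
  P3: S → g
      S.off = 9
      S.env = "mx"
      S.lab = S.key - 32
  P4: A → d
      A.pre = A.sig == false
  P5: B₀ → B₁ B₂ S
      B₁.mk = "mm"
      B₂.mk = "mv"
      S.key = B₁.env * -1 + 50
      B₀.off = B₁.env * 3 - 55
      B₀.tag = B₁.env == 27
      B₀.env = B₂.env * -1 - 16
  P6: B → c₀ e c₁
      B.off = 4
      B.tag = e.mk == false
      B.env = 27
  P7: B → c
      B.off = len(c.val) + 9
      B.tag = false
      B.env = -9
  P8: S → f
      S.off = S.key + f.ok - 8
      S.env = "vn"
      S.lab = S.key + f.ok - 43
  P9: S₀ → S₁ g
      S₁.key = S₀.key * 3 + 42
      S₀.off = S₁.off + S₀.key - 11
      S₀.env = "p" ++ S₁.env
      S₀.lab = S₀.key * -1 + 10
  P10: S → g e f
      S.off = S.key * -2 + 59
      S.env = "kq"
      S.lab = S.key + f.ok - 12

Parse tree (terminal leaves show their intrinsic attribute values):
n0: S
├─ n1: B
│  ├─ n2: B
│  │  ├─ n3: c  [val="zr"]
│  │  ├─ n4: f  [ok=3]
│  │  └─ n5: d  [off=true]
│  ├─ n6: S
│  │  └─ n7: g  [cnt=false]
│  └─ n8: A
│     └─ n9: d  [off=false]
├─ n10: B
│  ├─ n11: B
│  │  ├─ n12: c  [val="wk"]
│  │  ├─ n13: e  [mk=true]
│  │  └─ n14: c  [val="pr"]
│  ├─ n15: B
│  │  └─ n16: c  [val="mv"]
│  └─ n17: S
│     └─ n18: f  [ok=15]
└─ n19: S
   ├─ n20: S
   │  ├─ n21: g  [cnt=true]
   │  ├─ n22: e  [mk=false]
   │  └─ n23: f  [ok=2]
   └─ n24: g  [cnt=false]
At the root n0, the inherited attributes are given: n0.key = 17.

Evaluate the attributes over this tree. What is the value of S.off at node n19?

4

1. n0.key = 17  [given at root]
2. n1.mk = "zp"  ["zp"]
3. n2.mk = "px"  ["px"]
4. n3.val = "zr"  [terminal]
5. n4.ok = 3  [terminal]
6. n5.off = true  [terminal]
7. n2.off = 0  [len(B.mk) - 2]
8. n2.tag = true  [d.off == true]
9. n2.env = 13  [f.ok + 10]
10. n6.key = 30  [B₁.off + B₁.env + 17]
11. n7.cnt = false  [terminal]
12. n6.off = 9  [9]
13. n6.env = "mx"  ["mx"]
14. n6.lab = -2  [S.key - 32]
15. n8.sig = false  [false]
16. n9.off = false  [terminal]
17. n8.pre = true  [A.sig == false]
18. n1.off = 26  [S.off * 3 - 1]
19. n1.tag = false  [B₁.off > 0]
20. n1.env = 22  [B₁.off + 22]
21. n10.mk = "xv"  ["xv"]
22. n11.mk = "mm"  ["mm"]
23. n12.val = "wk"  [terminal]
24. n13.mk = true  [terminal]
25. n14.val = "pr"  [terminal]
26. n11.off = 4  [4]
27. n11.tag = false  [e.mk == false]
28. n11.env = 27  [27]
29. n15.mk = "mv"  ["mv"]
30. n16.val = "mv"  [terminal]
31. n15.off = 11  [len(c.val) + 9]
32. n15.tag = false  [false]
33. n15.env = -9  [-9]
34. n17.key = 23  [B₁.env * -1 + 50]
35. n18.ok = 15  [terminal]
36. n17.off = 30  [S.key + f.ok - 8]
37. n17.env = "vn"  ["vn"]
38. n17.lab = -5  [S.key + f.ok - 43]
39. n10.off = 26  [B₁.env * 3 - 55]
40. n10.tag = true  [B₁.env == 27]
41. n10.env = -7  [B₂.env * -1 - 16]
42. n19.key = -8  [B₁.env - 1]
43. n20.key = 18  [S₀.key * 3 + 42]
44. n21.cnt = true  [terminal]
45. n22.mk = false  [terminal]
46. n23.ok = 2  [terminal]
47. n20.off = 23  [S.key * -2 + 59]
48. n20.env = "kq"  ["kq"]
49. n20.lab = 8  [S.key + f.ok - 12]
50. n24.cnt = false  [terminal]
51. n19.off = 4  [S₁.off + S₀.key - 11]
52. n19.env = "pkq"  ["p" ++ S₁.env]
53. n19.lab = 18  [S₀.key * -1 + 10]
54. n0.off = -2  [S₁.off - 6]
55. n0.env = "yu"  ["yu"]
56. n0.lab = -6  [len(S₁.env) - 9]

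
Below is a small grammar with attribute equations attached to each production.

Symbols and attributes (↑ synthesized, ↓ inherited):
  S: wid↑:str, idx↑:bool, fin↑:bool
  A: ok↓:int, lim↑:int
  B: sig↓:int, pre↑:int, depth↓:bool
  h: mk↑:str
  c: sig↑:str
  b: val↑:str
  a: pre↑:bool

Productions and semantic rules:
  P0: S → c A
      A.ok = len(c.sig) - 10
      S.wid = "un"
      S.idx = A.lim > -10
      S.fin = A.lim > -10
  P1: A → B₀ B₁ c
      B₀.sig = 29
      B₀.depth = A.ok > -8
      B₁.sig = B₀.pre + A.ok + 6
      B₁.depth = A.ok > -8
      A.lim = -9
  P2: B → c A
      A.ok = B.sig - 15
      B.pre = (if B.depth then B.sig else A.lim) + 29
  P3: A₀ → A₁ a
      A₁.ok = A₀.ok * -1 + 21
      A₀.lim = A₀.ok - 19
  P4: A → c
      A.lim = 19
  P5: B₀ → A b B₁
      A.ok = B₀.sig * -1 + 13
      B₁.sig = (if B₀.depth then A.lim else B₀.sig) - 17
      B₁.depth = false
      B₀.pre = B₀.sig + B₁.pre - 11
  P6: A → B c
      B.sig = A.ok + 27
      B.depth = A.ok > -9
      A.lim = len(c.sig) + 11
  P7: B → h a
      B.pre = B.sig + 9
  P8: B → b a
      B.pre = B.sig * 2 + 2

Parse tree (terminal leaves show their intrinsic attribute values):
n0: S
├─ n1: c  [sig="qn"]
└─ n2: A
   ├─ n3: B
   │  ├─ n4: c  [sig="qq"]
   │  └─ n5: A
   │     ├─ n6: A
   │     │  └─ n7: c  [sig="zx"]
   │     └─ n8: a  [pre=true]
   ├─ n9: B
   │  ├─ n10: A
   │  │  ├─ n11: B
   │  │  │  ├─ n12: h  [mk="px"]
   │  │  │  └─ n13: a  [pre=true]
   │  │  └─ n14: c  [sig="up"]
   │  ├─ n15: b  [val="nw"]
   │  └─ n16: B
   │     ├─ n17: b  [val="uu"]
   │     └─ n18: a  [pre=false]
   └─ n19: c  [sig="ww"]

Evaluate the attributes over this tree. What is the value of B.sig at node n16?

5

1. n1.sig = "qn"  [terminal]
2. n2.ok = -8  [len(c.sig) - 10]
3. n3.sig = 29  [29]
4. n3.depth = false  [A.ok > -8]
5. n4.sig = "qq"  [terminal]
6. n5.ok = 14  [B.sig - 15]
7. n6.ok = 7  [A₀.ok * -1 + 21]
8. n7.sig = "zx"  [terminal]
9. n6.lim = 19  [19]
10. n8.pre = true  [terminal]
11. n5.lim = -5  [A₀.ok - 19]
12. n3.pre = 24  [(if B.depth then B.sig else A.lim) + 29]
13. n9.sig = 22  [B₀.pre + A.ok + 6]
14. n9.depth = false  [A.ok > -8]
15. n10.ok = -9  [B₀.sig * -1 + 13]
16. n11.sig = 18  [A.ok + 27]
17. n11.depth = false  [A.ok > -9]
18. n12.mk = "px"  [terminal]
19. n13.pre = true  [terminal]
20. n11.pre = 27  [B.sig + 9]
21. n14.sig = "up"  [terminal]
22. n10.lim = 13  [len(c.sig) + 11]
23. n15.val = "nw"  [terminal]
24. n16.sig = 5  [(if B₀.depth then A.lim else B₀.sig) - 17]
25. n16.depth = false  [false]
26. n17.val = "uu"  [terminal]
27. n18.pre = false  [terminal]
28. n16.pre = 12  [B.sig * 2 + 2]
29. n9.pre = 23  [B₀.sig + B₁.pre - 11]
30. n19.sig = "ww"  [terminal]
31. n2.lim = -9  [-9]
32. n0.wid = "un"  ["un"]
33. n0.idx = true  [A.lim > -10]
34. n0.fin = true  [A.lim > -10]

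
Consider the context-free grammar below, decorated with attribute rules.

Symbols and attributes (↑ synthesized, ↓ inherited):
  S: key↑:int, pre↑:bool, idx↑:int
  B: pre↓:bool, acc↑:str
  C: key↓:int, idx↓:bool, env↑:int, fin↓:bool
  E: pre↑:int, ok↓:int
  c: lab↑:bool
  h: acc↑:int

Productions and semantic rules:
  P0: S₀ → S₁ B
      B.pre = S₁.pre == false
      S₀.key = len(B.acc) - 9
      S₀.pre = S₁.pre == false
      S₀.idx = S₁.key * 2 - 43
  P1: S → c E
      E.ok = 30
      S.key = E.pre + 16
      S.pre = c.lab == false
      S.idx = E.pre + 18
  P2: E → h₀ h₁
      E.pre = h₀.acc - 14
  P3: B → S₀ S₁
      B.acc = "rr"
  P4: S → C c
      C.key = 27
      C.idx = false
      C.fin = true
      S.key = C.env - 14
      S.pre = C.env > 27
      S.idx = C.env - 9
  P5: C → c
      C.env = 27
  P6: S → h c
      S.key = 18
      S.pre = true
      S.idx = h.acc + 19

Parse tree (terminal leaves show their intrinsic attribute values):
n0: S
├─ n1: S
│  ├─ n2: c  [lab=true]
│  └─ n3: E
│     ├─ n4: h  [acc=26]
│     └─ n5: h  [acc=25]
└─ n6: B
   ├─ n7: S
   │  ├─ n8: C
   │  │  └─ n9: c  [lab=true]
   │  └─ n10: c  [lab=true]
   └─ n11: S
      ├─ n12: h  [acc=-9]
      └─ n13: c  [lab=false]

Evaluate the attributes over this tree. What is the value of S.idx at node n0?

1. n2.lab = true  [terminal]
2. n3.ok = 30  [30]
3. n4.acc = 26  [terminal]
4. n5.acc = 25  [terminal]
5. n3.pre = 12  [h₀.acc - 14]
6. n1.key = 28  [E.pre + 16]
7. n1.pre = false  [c.lab == false]
8. n1.idx = 30  [E.pre + 18]
9. n6.pre = true  [S₁.pre == false]
10. n8.key = 27  [27]
11. n8.idx = false  [false]
12. n8.fin = true  [true]
13. n9.lab = true  [terminal]
14. n8.env = 27  [27]
15. n10.lab = true  [terminal]
16. n7.key = 13  [C.env - 14]
17. n7.pre = false  [C.env > 27]
18. n7.idx = 18  [C.env - 9]
19. n12.acc = -9  [terminal]
20. n13.lab = false  [terminal]
21. n11.key = 18  [18]
22. n11.pre = true  [true]
23. n11.idx = 10  [h.acc + 19]
24. n6.acc = "rr"  ["rr"]
25. n0.key = -7  [len(B.acc) - 9]
26. n0.pre = true  [S₁.pre == false]
27. n0.idx = 13  [S₁.key * 2 - 43]

13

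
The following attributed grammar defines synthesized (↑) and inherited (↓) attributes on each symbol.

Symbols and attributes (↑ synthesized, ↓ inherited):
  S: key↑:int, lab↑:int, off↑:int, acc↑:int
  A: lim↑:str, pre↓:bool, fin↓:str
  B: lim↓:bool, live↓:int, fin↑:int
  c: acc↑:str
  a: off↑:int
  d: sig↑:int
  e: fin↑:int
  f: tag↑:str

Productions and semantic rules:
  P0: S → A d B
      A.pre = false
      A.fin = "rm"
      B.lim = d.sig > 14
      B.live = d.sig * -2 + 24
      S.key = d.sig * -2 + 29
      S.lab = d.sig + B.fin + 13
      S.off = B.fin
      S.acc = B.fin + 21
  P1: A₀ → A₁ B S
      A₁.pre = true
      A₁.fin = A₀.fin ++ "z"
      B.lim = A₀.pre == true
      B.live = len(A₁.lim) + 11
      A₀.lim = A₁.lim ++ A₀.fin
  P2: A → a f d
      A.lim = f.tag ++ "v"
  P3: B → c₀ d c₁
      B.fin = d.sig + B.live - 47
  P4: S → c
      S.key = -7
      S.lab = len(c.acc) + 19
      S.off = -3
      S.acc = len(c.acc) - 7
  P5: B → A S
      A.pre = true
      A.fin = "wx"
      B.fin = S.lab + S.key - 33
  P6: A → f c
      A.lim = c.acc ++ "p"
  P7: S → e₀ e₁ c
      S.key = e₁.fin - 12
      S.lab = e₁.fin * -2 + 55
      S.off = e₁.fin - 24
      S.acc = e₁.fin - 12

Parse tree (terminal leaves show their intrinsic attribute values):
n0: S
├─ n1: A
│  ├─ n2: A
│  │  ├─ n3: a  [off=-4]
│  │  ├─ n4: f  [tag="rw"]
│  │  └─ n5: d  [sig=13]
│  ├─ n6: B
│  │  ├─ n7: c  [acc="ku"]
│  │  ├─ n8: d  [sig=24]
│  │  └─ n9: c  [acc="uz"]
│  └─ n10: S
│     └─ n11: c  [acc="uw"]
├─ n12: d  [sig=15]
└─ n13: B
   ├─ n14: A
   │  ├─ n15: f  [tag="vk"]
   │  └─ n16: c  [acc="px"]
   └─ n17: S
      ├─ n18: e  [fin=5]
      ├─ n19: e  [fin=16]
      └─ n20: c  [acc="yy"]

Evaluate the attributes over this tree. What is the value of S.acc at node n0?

1. n1.pre = false  [false]
2. n1.fin = "rm"  ["rm"]
3. n2.pre = true  [true]
4. n2.fin = "rmz"  [A₀.fin ++ "z"]
5. n3.off = -4  [terminal]
6. n4.tag = "rw"  [terminal]
7. n5.sig = 13  [terminal]
8. n2.lim = "rwv"  [f.tag ++ "v"]
9. n6.lim = false  [A₀.pre == true]
10. n6.live = 14  [len(A₁.lim) + 11]
11. n7.acc = "ku"  [terminal]
12. n8.sig = 24  [terminal]
13. n9.acc = "uz"  [terminal]
14. n6.fin = -9  [d.sig + B.live - 47]
15. n11.acc = "uw"  [terminal]
16. n10.key = -7  [-7]
17. n10.lab = 21  [len(c.acc) + 19]
18. n10.off = -3  [-3]
19. n10.acc = -5  [len(c.acc) - 7]
20. n1.lim = "rwvrm"  [A₁.lim ++ A₀.fin]
21. n12.sig = 15  [terminal]
22. n13.lim = true  [d.sig > 14]
23. n13.live = -6  [d.sig * -2 + 24]
24. n14.pre = true  [true]
25. n14.fin = "wx"  ["wx"]
26. n15.tag = "vk"  [terminal]
27. n16.acc = "px"  [terminal]
28. n14.lim = "pxp"  [c.acc ++ "p"]
29. n18.fin = 5  [terminal]
30. n19.fin = 16  [terminal]
31. n20.acc = "yy"  [terminal]
32. n17.key = 4  [e₁.fin - 12]
33. n17.lab = 23  [e₁.fin * -2 + 55]
34. n17.off = -8  [e₁.fin - 24]
35. n17.acc = 4  [e₁.fin - 12]
36. n13.fin = -6  [S.lab + S.key - 33]
37. n0.key = -1  [d.sig * -2 + 29]
38. n0.lab = 22  [d.sig + B.fin + 13]
39. n0.off = -6  [B.fin]
40. n0.acc = 15  [B.fin + 21]

15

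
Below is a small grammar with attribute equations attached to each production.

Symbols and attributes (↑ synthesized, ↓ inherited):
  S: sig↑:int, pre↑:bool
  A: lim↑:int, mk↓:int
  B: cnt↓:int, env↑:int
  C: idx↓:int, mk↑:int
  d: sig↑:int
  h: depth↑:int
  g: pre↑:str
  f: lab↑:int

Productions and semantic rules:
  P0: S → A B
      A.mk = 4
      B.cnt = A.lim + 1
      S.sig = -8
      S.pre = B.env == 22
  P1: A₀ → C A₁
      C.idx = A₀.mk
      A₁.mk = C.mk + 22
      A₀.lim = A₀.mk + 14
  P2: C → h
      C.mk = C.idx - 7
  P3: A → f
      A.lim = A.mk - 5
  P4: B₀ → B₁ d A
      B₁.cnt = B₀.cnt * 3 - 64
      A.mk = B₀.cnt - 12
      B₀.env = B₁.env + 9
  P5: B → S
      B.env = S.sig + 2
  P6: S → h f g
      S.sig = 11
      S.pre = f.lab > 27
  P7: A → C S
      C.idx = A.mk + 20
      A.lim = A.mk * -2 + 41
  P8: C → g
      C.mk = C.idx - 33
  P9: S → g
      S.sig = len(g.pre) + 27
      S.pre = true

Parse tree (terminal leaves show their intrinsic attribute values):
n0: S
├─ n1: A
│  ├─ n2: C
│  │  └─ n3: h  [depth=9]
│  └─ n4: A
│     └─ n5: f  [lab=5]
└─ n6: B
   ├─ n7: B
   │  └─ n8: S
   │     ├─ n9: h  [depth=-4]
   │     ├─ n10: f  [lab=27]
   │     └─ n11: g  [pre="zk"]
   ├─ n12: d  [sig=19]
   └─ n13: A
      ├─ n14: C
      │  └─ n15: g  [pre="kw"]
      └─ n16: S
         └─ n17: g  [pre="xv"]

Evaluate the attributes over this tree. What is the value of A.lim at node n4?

14

1. n1.mk = 4  [4]
2. n2.idx = 4  [A₀.mk]
3. n3.depth = 9  [terminal]
4. n2.mk = -3  [C.idx - 7]
5. n4.mk = 19  [C.mk + 22]
6. n5.lab = 5  [terminal]
7. n4.lim = 14  [A.mk - 5]
8. n1.lim = 18  [A₀.mk + 14]
9. n6.cnt = 19  [A.lim + 1]
10. n7.cnt = -7  [B₀.cnt * 3 - 64]
11. n9.depth = -4  [terminal]
12. n10.lab = 27  [terminal]
13. n11.pre = "zk"  [terminal]
14. n8.sig = 11  [11]
15. n8.pre = false  [f.lab > 27]
16. n7.env = 13  [S.sig + 2]
17. n12.sig = 19  [terminal]
18. n13.mk = 7  [B₀.cnt - 12]
19. n14.idx = 27  [A.mk + 20]
20. n15.pre = "kw"  [terminal]
21. n14.mk = -6  [C.idx - 33]
22. n17.pre = "xv"  [terminal]
23. n16.sig = 29  [len(g.pre) + 27]
24. n16.pre = true  [true]
25. n13.lim = 27  [A.mk * -2 + 41]
26. n6.env = 22  [B₁.env + 9]
27. n0.sig = -8  [-8]
28. n0.pre = true  [B.env == 22]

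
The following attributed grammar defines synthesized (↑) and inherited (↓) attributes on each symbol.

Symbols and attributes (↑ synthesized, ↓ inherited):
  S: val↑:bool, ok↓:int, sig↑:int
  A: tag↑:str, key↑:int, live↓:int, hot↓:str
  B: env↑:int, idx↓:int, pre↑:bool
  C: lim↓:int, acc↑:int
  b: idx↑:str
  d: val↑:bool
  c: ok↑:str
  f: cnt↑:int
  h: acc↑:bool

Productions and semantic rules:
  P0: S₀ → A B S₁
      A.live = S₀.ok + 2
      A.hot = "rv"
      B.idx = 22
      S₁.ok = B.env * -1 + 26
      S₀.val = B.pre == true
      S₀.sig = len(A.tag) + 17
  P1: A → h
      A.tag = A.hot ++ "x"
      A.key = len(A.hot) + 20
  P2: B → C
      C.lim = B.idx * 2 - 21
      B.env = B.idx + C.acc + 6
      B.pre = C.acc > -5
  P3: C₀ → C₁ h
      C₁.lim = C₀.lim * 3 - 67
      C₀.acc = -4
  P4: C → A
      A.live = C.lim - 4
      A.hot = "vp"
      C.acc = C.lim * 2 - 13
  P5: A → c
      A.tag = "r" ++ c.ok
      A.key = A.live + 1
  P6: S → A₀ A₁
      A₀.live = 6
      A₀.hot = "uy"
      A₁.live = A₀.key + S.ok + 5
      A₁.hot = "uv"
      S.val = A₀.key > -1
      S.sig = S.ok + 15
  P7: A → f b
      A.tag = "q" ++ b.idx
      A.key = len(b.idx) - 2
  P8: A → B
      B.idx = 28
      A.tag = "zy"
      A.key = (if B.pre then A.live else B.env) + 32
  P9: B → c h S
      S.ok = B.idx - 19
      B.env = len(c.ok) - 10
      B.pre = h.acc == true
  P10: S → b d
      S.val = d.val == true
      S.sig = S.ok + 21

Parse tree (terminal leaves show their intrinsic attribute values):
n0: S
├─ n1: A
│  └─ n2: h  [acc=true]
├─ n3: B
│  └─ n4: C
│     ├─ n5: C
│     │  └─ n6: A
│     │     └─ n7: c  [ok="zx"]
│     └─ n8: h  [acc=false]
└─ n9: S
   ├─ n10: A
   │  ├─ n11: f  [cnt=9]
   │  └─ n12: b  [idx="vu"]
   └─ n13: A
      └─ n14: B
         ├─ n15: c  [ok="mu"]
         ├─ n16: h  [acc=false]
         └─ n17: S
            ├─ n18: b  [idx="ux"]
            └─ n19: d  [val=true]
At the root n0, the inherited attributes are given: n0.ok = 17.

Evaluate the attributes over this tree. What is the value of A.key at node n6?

1. n0.ok = 17  [given at root]
2. n1.live = 19  [S₀.ok + 2]
3. n1.hot = "rv"  ["rv"]
4. n2.acc = true  [terminal]
5. n1.tag = "rvx"  [A.hot ++ "x"]
6. n1.key = 22  [len(A.hot) + 20]
7. n3.idx = 22  [22]
8. n4.lim = 23  [B.idx * 2 - 21]
9. n5.lim = 2  [C₀.lim * 3 - 67]
10. n6.live = -2  [C.lim - 4]
11. n6.hot = "vp"  ["vp"]
12. n7.ok = "zx"  [terminal]
13. n6.tag = "rzx"  ["r" ++ c.ok]
14. n6.key = -1  [A.live + 1]
15. n5.acc = -9  [C.lim * 2 - 13]
16. n8.acc = false  [terminal]
17. n4.acc = -4  [-4]
18. n3.env = 24  [B.idx + C.acc + 6]
19. n3.pre = true  [C.acc > -5]
20. n9.ok = 2  [B.env * -1 + 26]
21. n10.live = 6  [6]
22. n10.hot = "uy"  ["uy"]
23. n11.cnt = 9  [terminal]
24. n12.idx = "vu"  [terminal]
25. n10.tag = "qvu"  ["q" ++ b.idx]
26. n10.key = 0  [len(b.idx) - 2]
27. n13.live = 7  [A₀.key + S.ok + 5]
28. n13.hot = "uv"  ["uv"]
29. n14.idx = 28  [28]
30. n15.ok = "mu"  [terminal]
31. n16.acc = false  [terminal]
32. n17.ok = 9  [B.idx - 19]
33. n18.idx = "ux"  [terminal]
34. n19.val = true  [terminal]
35. n17.val = true  [d.val == true]
36. n17.sig = 30  [S.ok + 21]
37. n14.env = -8  [len(c.ok) - 10]
38. n14.pre = false  [h.acc == true]
39. n13.tag = "zy"  ["zy"]
40. n13.key = 24  [(if B.pre then A.live else B.env) + 32]
41. n9.val = true  [A₀.key > -1]
42. n9.sig = 17  [S.ok + 15]
43. n0.val = true  [B.pre == true]
44. n0.sig = 20  [len(A.tag) + 17]

-1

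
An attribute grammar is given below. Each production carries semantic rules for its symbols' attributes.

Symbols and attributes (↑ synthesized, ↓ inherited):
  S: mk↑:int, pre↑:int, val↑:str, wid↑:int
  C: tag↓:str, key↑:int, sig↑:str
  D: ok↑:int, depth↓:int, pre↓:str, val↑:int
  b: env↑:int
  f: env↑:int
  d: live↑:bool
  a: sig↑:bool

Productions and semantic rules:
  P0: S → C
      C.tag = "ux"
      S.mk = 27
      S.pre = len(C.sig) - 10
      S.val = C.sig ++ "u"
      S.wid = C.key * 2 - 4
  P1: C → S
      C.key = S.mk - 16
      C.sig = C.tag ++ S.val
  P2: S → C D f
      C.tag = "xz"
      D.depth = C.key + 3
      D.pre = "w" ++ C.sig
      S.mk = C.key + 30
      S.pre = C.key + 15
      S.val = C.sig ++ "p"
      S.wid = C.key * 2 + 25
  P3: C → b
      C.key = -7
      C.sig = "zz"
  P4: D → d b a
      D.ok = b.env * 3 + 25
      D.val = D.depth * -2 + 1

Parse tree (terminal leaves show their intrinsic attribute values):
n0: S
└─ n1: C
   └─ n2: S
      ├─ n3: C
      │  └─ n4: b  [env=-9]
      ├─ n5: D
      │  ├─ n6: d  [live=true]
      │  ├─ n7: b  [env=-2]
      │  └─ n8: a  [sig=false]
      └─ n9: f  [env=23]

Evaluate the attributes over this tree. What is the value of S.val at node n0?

1. n1.tag = "ux"  ["ux"]
2. n3.tag = "xz"  ["xz"]
3. n4.env = -9  [terminal]
4. n3.key = -7  [-7]
5. n3.sig = "zz"  ["zz"]
6. n5.depth = -4  [C.key + 3]
7. n5.pre = "wzz"  ["w" ++ C.sig]
8. n6.live = true  [terminal]
9. n7.env = -2  [terminal]
10. n8.sig = false  [terminal]
11. n5.ok = 19  [b.env * 3 + 25]
12. n5.val = 9  [D.depth * -2 + 1]
13. n9.env = 23  [terminal]
14. n2.mk = 23  [C.key + 30]
15. n2.pre = 8  [C.key + 15]
16. n2.val = "zzp"  [C.sig ++ "p"]
17. n2.wid = 11  [C.key * 2 + 25]
18. n1.key = 7  [S.mk - 16]
19. n1.sig = "uxzzp"  [C.tag ++ S.val]
20. n0.mk = 27  [27]
21. n0.pre = -5  [len(C.sig) - 10]
22. n0.val = "uxzzpu"  [C.sig ++ "u"]
23. n0.wid = 10  [C.key * 2 - 4]

"uxzzpu"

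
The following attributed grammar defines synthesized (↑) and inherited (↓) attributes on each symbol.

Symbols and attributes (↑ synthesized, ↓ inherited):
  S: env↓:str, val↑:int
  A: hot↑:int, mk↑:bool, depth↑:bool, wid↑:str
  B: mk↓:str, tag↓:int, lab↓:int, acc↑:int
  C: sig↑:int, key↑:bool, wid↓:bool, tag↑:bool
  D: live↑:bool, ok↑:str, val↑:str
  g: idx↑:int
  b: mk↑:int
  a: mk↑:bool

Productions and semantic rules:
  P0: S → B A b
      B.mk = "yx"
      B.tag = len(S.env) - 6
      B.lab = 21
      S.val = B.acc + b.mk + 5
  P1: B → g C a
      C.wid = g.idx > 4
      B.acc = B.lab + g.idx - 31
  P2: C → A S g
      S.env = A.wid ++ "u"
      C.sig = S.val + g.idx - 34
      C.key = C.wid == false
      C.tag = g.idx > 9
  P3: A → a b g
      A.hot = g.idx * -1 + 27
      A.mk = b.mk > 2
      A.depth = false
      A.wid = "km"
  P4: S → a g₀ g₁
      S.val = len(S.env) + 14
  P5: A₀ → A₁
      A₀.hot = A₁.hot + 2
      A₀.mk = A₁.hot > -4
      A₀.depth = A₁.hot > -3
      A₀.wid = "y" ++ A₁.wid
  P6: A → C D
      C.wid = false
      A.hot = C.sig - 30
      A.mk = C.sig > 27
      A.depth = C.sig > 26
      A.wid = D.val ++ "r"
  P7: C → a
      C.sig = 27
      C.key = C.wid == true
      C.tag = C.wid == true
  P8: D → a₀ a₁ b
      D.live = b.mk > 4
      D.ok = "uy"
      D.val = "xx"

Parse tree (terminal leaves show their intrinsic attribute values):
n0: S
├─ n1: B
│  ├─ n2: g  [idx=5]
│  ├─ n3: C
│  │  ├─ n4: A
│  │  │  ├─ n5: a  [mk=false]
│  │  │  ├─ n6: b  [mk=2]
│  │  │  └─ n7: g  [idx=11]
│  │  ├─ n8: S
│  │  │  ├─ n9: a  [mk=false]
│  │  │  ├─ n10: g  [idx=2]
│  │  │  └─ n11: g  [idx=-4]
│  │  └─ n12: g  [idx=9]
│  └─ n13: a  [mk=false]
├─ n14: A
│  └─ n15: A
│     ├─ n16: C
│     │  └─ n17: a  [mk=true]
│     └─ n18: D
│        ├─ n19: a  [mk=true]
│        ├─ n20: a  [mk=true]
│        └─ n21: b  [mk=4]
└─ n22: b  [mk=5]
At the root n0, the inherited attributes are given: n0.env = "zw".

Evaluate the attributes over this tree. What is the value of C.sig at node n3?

-8

1. n0.env = "zw"  [given at root]
2. n1.mk = "yx"  ["yx"]
3. n1.tag = -4  [len(S.env) - 6]
4. n1.lab = 21  [21]
5. n2.idx = 5  [terminal]
6. n3.wid = true  [g.idx > 4]
7. n5.mk = false  [terminal]
8. n6.mk = 2  [terminal]
9. n7.idx = 11  [terminal]
10. n4.hot = 16  [g.idx * -1 + 27]
11. n4.mk = false  [b.mk > 2]
12. n4.depth = false  [false]
13. n4.wid = "km"  ["km"]
14. n8.env = "kmu"  [A.wid ++ "u"]
15. n9.mk = false  [terminal]
16. n10.idx = 2  [terminal]
17. n11.idx = -4  [terminal]
18. n8.val = 17  [len(S.env) + 14]
19. n12.idx = 9  [terminal]
20. n3.sig = -8  [S.val + g.idx - 34]
21. n3.key = false  [C.wid == false]
22. n3.tag = false  [g.idx > 9]
23. n13.mk = false  [terminal]
24. n1.acc = -5  [B.lab + g.idx - 31]
25. n16.wid = false  [false]
26. n17.mk = true  [terminal]
27. n16.sig = 27  [27]
28. n16.key = false  [C.wid == true]
29. n16.tag = false  [C.wid == true]
30. n19.mk = true  [terminal]
31. n20.mk = true  [terminal]
32. n21.mk = 4  [terminal]
33. n18.live = false  [b.mk > 4]
34. n18.ok = "uy"  ["uy"]
35. n18.val = "xx"  ["xx"]
36. n15.hot = -3  [C.sig - 30]
37. n15.mk = false  [C.sig > 27]
38. n15.depth = true  [C.sig > 26]
39. n15.wid = "xxr"  [D.val ++ "r"]
40. n14.hot = -1  [A₁.hot + 2]
41. n14.mk = true  [A₁.hot > -4]
42. n14.depth = false  [A₁.hot > -3]
43. n14.wid = "yxxr"  ["y" ++ A₁.wid]
44. n22.mk = 5  [terminal]
45. n0.val = 5  [B.acc + b.mk + 5]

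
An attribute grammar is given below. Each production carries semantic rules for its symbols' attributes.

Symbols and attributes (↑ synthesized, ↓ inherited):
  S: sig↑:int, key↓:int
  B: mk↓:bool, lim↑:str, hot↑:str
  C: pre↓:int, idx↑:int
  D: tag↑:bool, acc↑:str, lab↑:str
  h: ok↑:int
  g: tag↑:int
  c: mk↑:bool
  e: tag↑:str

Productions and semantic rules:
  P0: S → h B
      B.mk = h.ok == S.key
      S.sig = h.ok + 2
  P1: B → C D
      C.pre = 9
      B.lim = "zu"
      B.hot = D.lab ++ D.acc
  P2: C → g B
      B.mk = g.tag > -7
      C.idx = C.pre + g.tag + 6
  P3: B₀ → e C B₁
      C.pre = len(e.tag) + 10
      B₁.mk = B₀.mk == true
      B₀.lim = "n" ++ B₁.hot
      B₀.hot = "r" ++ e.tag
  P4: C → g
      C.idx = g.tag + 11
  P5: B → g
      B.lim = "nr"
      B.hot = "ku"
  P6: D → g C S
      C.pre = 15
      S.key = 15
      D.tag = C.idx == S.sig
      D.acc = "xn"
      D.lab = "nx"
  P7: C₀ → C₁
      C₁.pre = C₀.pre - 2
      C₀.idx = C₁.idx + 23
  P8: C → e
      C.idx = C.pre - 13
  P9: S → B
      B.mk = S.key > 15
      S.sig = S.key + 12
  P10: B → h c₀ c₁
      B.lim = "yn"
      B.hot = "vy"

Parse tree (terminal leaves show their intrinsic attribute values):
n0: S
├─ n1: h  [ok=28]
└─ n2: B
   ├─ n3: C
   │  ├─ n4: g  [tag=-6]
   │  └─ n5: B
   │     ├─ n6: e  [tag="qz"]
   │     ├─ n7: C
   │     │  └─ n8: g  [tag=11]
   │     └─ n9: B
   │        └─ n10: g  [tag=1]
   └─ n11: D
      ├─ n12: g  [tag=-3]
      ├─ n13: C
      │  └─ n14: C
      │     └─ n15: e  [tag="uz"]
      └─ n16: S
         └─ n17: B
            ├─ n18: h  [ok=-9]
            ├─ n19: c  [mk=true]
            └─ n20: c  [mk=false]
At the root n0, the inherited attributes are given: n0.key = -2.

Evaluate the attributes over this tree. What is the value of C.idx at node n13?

1. n0.key = -2  [given at root]
2. n1.ok = 28  [terminal]
3. n2.mk = false  [h.ok == S.key]
4. n3.pre = 9  [9]
5. n4.tag = -6  [terminal]
6. n5.mk = true  [g.tag > -7]
7. n6.tag = "qz"  [terminal]
8. n7.pre = 12  [len(e.tag) + 10]
9. n8.tag = 11  [terminal]
10. n7.idx = 22  [g.tag + 11]
11. n9.mk = true  [B₀.mk == true]
12. n10.tag = 1  [terminal]
13. n9.lim = "nr"  ["nr"]
14. n9.hot = "ku"  ["ku"]
15. n5.lim = "nku"  ["n" ++ B₁.hot]
16. n5.hot = "rqz"  ["r" ++ e.tag]
17. n3.idx = 9  [C.pre + g.tag + 6]
18. n12.tag = -3  [terminal]
19. n13.pre = 15  [15]
20. n14.pre = 13  [C₀.pre - 2]
21. n15.tag = "uz"  [terminal]
22. n14.idx = 0  [C.pre - 13]
23. n13.idx = 23  [C₁.idx + 23]
24. n16.key = 15  [15]
25. n17.mk = false  [S.key > 15]
26. n18.ok = -9  [terminal]
27. n19.mk = true  [terminal]
28. n20.mk = false  [terminal]
29. n17.lim = "yn"  ["yn"]
30. n17.hot = "vy"  ["vy"]
31. n16.sig = 27  [S.key + 12]
32. n11.tag = false  [C.idx == S.sig]
33. n11.acc = "xn"  ["xn"]
34. n11.lab = "nx"  ["nx"]
35. n2.lim = "zu"  ["zu"]
36. n2.hot = "nxxn"  [D.lab ++ D.acc]
37. n0.sig = 30  [h.ok + 2]

23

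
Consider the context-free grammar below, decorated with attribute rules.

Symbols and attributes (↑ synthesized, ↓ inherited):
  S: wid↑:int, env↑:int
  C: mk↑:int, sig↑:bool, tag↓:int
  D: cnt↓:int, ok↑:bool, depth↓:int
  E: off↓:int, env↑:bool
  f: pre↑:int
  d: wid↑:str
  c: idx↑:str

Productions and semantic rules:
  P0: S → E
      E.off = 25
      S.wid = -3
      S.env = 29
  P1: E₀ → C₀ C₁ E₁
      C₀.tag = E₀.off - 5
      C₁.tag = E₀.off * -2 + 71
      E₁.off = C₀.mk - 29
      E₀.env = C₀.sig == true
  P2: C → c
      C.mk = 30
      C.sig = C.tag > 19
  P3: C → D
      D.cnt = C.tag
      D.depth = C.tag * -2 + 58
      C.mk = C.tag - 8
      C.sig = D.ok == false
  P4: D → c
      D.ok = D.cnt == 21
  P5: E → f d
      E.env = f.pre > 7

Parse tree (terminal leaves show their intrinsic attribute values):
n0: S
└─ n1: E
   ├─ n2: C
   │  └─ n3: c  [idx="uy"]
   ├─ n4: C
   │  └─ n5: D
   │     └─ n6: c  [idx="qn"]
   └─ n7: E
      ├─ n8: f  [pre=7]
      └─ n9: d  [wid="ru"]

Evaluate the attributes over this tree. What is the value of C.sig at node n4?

1. n1.off = 25  [25]
2. n2.tag = 20  [E₀.off - 5]
3. n3.idx = "uy"  [terminal]
4. n2.mk = 30  [30]
5. n2.sig = true  [C.tag > 19]
6. n4.tag = 21  [E₀.off * -2 + 71]
7. n5.cnt = 21  [C.tag]
8. n5.depth = 16  [C.tag * -2 + 58]
9. n6.idx = "qn"  [terminal]
10. n5.ok = true  [D.cnt == 21]
11. n4.mk = 13  [C.tag - 8]
12. n4.sig = false  [D.ok == false]
13. n7.off = 1  [C₀.mk - 29]
14. n8.pre = 7  [terminal]
15. n9.wid = "ru"  [terminal]
16. n7.env = false  [f.pre > 7]
17. n1.env = true  [C₀.sig == true]
18. n0.wid = -3  [-3]
19. n0.env = 29  [29]

false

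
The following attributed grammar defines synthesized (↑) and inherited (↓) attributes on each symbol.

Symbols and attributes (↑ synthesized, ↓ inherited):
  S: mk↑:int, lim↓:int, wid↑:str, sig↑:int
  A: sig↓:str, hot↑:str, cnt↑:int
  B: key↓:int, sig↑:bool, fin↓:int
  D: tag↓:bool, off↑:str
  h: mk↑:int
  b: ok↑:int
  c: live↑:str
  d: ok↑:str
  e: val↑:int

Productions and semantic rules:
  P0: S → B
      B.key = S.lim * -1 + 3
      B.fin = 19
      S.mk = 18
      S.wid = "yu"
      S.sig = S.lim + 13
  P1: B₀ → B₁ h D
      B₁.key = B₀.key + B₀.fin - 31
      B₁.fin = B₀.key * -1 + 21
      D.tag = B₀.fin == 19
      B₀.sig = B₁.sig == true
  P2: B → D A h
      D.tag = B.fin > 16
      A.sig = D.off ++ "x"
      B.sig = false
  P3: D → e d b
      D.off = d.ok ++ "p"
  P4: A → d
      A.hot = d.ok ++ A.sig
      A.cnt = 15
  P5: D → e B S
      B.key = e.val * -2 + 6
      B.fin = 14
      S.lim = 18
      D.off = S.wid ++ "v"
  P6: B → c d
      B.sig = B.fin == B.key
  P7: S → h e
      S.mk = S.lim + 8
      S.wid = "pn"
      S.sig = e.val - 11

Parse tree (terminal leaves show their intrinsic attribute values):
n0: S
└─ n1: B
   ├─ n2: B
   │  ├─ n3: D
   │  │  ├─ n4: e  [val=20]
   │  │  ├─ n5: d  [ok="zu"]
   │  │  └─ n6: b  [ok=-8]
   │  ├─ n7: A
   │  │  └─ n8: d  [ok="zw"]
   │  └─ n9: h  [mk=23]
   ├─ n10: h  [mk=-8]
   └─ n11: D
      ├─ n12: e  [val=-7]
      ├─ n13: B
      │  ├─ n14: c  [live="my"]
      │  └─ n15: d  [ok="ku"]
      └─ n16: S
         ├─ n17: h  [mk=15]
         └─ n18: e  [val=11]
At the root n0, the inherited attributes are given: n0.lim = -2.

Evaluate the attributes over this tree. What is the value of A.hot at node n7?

1. n0.lim = -2  [given at root]
2. n1.key = 5  [S.lim * -1 + 3]
3. n1.fin = 19  [19]
4. n2.key = -7  [B₀.key + B₀.fin - 31]
5. n2.fin = 16  [B₀.key * -1 + 21]
6. n3.tag = false  [B.fin > 16]
7. n4.val = 20  [terminal]
8. n5.ok = "zu"  [terminal]
9. n6.ok = -8  [terminal]
10. n3.off = "zup"  [d.ok ++ "p"]
11. n7.sig = "zupx"  [D.off ++ "x"]
12. n8.ok = "zw"  [terminal]
13. n7.hot = "zwzupx"  [d.ok ++ A.sig]
14. n7.cnt = 15  [15]
15. n9.mk = 23  [terminal]
16. n2.sig = false  [false]
17. n10.mk = -8  [terminal]
18. n11.tag = true  [B₀.fin == 19]
19. n12.val = -7  [terminal]
20. n13.key = 20  [e.val * -2 + 6]
21. n13.fin = 14  [14]
22. n14.live = "my"  [terminal]
23. n15.ok = "ku"  [terminal]
24. n13.sig = false  [B.fin == B.key]
25. n16.lim = 18  [18]
26. n17.mk = 15  [terminal]
27. n18.val = 11  [terminal]
28. n16.mk = 26  [S.lim + 8]
29. n16.wid = "pn"  ["pn"]
30. n16.sig = 0  [e.val - 11]
31. n11.off = "pnv"  [S.wid ++ "v"]
32. n1.sig = false  [B₁.sig == true]
33. n0.mk = 18  [18]
34. n0.wid = "yu"  ["yu"]
35. n0.sig = 11  [S.lim + 13]

"zwzupx"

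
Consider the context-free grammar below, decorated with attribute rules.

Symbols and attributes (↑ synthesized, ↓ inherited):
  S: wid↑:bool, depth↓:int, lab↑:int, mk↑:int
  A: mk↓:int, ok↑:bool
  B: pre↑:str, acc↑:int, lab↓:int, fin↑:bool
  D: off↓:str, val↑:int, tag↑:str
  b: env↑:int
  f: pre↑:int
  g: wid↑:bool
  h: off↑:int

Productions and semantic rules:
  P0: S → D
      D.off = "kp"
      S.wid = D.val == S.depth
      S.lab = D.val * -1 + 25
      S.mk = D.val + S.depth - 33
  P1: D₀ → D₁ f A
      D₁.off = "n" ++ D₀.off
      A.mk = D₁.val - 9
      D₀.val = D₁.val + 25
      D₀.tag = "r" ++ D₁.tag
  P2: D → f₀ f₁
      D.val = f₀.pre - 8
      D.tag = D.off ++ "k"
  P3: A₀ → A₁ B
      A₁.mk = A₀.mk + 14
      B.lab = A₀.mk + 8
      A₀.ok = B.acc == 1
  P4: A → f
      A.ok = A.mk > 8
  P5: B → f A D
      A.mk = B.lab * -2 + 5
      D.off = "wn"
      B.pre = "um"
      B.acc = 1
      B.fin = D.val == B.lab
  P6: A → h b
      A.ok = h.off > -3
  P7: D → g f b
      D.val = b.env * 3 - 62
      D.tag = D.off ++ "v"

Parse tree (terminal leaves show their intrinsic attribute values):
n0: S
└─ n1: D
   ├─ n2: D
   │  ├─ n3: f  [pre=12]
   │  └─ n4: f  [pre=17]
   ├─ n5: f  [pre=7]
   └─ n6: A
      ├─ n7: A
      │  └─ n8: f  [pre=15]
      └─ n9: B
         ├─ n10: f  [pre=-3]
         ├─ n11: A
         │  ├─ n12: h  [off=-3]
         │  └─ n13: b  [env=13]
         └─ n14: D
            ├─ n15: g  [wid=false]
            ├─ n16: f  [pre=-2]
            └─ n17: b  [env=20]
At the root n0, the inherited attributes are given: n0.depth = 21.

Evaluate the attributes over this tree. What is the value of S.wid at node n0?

false

1. n0.depth = 21  [given at root]
2. n1.off = "kp"  ["kp"]
3. n2.off = "nkp"  ["n" ++ D₀.off]
4. n3.pre = 12  [terminal]
5. n4.pre = 17  [terminal]
6. n2.val = 4  [f₀.pre - 8]
7. n2.tag = "nkpk"  [D.off ++ "k"]
8. n5.pre = 7  [terminal]
9. n6.mk = -5  [D₁.val - 9]
10. n7.mk = 9  [A₀.mk + 14]
11. n8.pre = 15  [terminal]
12. n7.ok = true  [A.mk > 8]
13. n9.lab = 3  [A₀.mk + 8]
14. n10.pre = -3  [terminal]
15. n11.mk = -1  [B.lab * -2 + 5]
16. n12.off = -3  [terminal]
17. n13.env = 13  [terminal]
18. n11.ok = false  [h.off > -3]
19. n14.off = "wn"  ["wn"]
20. n15.wid = false  [terminal]
21. n16.pre = -2  [terminal]
22. n17.env = 20  [terminal]
23. n14.val = -2  [b.env * 3 - 62]
24. n14.tag = "wnv"  [D.off ++ "v"]
25. n9.pre = "um"  ["um"]
26. n9.acc = 1  [1]
27. n9.fin = false  [D.val == B.lab]
28. n6.ok = true  [B.acc == 1]
29. n1.val = 29  [D₁.val + 25]
30. n1.tag = "rnkpk"  ["r" ++ D₁.tag]
31. n0.wid = false  [D.val == S.depth]
32. n0.lab = -4  [D.val * -1 + 25]
33. n0.mk = 17  [D.val + S.depth - 33]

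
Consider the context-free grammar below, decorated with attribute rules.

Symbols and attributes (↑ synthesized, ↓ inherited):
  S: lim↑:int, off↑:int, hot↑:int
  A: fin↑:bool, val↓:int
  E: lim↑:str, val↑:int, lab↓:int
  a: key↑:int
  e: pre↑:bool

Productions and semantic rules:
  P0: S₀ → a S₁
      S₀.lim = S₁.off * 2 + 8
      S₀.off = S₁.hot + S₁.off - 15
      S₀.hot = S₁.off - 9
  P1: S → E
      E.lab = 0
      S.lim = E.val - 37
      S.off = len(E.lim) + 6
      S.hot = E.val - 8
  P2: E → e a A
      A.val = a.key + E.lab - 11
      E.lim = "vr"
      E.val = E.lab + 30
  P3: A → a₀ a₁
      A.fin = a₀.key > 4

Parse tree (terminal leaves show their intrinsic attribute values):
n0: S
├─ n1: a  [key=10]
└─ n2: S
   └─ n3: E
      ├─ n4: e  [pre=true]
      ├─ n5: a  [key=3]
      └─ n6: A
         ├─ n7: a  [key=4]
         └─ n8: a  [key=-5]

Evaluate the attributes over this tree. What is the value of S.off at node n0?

15

1. n1.key = 10  [terminal]
2. n3.lab = 0  [0]
3. n4.pre = true  [terminal]
4. n5.key = 3  [terminal]
5. n6.val = -8  [a.key + E.lab - 11]
6. n7.key = 4  [terminal]
7. n8.key = -5  [terminal]
8. n6.fin = false  [a₀.key > 4]
9. n3.lim = "vr"  ["vr"]
10. n3.val = 30  [E.lab + 30]
11. n2.lim = -7  [E.val - 37]
12. n2.off = 8  [len(E.lim) + 6]
13. n2.hot = 22  [E.val - 8]
14. n0.lim = 24  [S₁.off * 2 + 8]
15. n0.off = 15  [S₁.hot + S₁.off - 15]
16. n0.hot = -1  [S₁.off - 9]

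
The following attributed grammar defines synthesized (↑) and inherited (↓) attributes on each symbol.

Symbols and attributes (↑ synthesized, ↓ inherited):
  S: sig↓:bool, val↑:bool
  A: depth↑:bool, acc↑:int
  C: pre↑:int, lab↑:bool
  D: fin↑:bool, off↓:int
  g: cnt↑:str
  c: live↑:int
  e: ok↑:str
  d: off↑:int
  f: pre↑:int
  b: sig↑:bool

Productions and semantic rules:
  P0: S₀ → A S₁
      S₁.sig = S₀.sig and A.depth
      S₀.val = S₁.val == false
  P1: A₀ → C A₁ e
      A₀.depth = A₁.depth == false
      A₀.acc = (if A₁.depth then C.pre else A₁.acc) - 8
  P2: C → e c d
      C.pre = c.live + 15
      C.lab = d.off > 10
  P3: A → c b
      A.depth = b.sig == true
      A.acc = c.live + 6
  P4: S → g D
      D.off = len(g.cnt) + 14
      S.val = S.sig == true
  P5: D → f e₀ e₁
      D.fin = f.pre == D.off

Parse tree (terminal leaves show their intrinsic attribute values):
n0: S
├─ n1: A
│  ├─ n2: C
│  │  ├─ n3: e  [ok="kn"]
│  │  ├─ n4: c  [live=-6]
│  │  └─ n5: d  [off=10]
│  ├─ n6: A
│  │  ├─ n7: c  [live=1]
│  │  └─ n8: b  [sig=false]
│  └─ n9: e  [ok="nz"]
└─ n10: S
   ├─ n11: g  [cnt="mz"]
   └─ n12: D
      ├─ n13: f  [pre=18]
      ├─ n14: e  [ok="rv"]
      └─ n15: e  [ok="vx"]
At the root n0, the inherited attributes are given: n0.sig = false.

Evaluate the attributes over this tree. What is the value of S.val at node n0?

true

1. n0.sig = false  [given at root]
2. n3.ok = "kn"  [terminal]
3. n4.live = -6  [terminal]
4. n5.off = 10  [terminal]
5. n2.pre = 9  [c.live + 15]
6. n2.lab = false  [d.off > 10]
7. n7.live = 1  [terminal]
8. n8.sig = false  [terminal]
9. n6.depth = false  [b.sig == true]
10. n6.acc = 7  [c.live + 6]
11. n9.ok = "nz"  [terminal]
12. n1.depth = true  [A₁.depth == false]
13. n1.acc = -1  [(if A₁.depth then C.pre else A₁.acc) - 8]
14. n10.sig = false  [S₀.sig and A.depth]
15. n11.cnt = "mz"  [terminal]
16. n12.off = 16  [len(g.cnt) + 14]
17. n13.pre = 18  [terminal]
18. n14.ok = "rv"  [terminal]
19. n15.ok = "vx"  [terminal]
20. n12.fin = false  [f.pre == D.off]
21. n10.val = false  [S.sig == true]
22. n0.val = true  [S₁.val == false]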